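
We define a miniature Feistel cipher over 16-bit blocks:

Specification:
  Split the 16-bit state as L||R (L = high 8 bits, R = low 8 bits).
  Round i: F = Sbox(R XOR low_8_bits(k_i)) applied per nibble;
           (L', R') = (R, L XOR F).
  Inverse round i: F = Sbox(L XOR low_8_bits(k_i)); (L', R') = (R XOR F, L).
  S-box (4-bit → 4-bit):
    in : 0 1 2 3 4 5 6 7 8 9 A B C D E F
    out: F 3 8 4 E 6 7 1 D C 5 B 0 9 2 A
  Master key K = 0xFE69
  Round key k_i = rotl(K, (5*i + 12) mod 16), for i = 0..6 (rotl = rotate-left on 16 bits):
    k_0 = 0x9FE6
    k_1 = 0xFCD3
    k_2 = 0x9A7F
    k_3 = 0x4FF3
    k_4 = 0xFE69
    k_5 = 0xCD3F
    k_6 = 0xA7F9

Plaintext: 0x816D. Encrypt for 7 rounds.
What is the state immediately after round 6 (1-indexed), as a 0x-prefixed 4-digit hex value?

s_0 = plaintext = 0x816D
s_1 = Round(s_0, k_0) = 0x6D5A
s_2 = Round(s_1, k_1) = 0x5AB1
s_3 = Round(s_2, k_2) = 0xB158
s_4 = Round(s_3, k_3) = 0x58EA
s_5 = Round(s_4, k_4) = 0xEA8C
s_6 = Round(s_5, k_5) = 0x8C5E
s_7 = Round(s_6, k_6) = 0x5EDD

0x8C5E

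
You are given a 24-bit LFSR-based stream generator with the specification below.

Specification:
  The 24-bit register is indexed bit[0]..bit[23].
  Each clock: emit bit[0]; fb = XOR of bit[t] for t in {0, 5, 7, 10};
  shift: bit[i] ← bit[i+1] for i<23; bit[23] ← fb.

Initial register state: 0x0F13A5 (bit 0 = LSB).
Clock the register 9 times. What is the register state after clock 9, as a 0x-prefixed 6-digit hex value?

reg_0 = 0x0F13A5
clock 1: out=1, reg = 0x8789D2
clock 2: out=0, reg = 0xC3C4E9
clock 3: out=1, reg = 0x61E274
clock 4: out=0, reg = 0xB0F13A
clock 5: out=0, reg = 0xD8789D
clock 6: out=1, reg = 0x6C3C4E
clock 7: out=0, reg = 0xB61E27
clock 8: out=1, reg = 0xDB0F13
clock 9: out=1, reg = 0x6D8789

0x6D8789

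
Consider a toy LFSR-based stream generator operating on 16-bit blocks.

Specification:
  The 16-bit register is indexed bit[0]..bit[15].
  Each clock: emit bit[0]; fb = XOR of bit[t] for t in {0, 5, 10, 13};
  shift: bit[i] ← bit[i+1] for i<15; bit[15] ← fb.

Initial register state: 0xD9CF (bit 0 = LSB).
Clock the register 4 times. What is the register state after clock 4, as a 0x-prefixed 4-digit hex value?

0x9D9C

reg_0 = 0xD9CF
clock 1: out=1, reg = 0xECE7
clock 2: out=1, reg = 0x7673
clock 3: out=1, reg = 0x3B39
clock 4: out=1, reg = 0x9D9C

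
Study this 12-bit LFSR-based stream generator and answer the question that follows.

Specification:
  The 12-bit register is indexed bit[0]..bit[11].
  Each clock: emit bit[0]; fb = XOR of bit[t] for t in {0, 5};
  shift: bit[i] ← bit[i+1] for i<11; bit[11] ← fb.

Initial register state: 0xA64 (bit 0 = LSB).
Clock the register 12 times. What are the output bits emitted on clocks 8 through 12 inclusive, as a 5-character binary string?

reg_0 = 0xA64
clock 1: out=0, reg = 0xD32
clock 2: out=0, reg = 0xE99
clock 3: out=1, reg = 0xF4C
clock 4: out=0, reg = 0x7A6
clock 5: out=0, reg = 0xBD3
clock 6: out=1, reg = 0xDE9
clock 7: out=1, reg = 0x6F4
clock 8: out=0, reg = 0xB7A
clock 9: out=0, reg = 0xDBD
clock 10: out=1, reg = 0x6DE
clock 11: out=0, reg = 0x36F
clock 12: out=1, reg = 0x1B7

00101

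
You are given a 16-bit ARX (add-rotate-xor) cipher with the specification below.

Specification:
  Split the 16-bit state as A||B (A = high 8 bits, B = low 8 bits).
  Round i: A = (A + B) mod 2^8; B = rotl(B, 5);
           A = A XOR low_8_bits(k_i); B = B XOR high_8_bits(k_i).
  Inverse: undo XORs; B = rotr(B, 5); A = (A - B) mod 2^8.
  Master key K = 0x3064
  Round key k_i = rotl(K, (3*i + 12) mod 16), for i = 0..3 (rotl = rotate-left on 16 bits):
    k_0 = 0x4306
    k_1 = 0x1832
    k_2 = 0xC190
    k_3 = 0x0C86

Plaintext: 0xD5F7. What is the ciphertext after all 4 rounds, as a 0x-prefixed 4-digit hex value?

s_0 = plaintext = 0xD5F7
s_1 = Round(s_0, k_0) = 0xCABD
s_2 = Round(s_1, k_1) = 0xB5AF
s_3 = Round(s_2, k_2) = 0xF434
s_4 = Round(s_3, k_3) = 0xAE8A

0xAE8A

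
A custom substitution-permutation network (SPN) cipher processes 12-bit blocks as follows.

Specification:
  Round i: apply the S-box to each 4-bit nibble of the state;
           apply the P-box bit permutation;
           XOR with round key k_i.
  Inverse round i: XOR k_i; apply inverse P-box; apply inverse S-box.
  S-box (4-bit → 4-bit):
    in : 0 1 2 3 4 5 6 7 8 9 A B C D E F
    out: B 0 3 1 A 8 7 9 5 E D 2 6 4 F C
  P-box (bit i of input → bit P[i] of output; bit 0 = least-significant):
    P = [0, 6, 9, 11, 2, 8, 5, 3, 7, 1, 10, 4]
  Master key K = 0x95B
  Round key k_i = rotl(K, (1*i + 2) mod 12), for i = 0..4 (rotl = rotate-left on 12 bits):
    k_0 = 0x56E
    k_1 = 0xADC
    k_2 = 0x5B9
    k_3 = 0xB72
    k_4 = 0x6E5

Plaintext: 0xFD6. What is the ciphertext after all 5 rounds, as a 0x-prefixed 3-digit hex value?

0xB54

s_0 = plaintext = 0xFD6
s_1 = Round(s_0, k_0) = 0x31F
s_2 = Round(s_1, k_1) = 0x05C
s_3 = Round(s_2, k_2) = 0x763
s_4 = Round(s_3, k_3) = 0xAC7
s_5 = Round(s_4, k_4) = 0xB54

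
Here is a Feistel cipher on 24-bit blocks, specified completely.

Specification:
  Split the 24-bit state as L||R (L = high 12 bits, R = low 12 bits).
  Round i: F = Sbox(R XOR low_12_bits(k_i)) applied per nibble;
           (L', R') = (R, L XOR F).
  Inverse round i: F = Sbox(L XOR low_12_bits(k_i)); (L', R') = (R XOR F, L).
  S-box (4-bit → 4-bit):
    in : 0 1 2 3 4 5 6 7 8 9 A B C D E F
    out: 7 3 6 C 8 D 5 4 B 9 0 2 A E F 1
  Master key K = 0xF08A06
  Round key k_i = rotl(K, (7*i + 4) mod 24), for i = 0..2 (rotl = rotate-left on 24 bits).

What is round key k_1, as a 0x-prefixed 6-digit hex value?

K = 0xF08A06
k_0 = rotl(K, (7*0+4) mod 24) = rotl(K, 4) = 0x08A06F
k_1 = rotl(K, (7*1+4) mod 24) = rotl(K, 11) = 0x503784

0x503784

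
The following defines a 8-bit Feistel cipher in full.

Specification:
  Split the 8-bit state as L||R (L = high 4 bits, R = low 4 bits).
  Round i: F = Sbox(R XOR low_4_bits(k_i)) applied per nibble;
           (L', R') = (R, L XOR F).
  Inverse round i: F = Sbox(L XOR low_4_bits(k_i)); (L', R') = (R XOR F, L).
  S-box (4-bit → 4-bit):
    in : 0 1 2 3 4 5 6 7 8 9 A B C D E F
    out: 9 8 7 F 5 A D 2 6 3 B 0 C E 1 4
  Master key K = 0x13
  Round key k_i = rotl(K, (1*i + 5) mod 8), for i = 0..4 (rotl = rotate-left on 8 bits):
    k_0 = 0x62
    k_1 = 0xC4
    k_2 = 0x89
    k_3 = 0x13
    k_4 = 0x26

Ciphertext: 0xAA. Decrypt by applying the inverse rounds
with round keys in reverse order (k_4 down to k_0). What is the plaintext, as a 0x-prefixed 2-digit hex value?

s_0 = ciphertext = 0xAA
s_1 = InvRound(s_0, k_4) = 0x6A
s_2 = InvRound(s_1, k_3) = 0x06
s_3 = InvRound(s_2, k_2) = 0x50
s_4 = InvRound(s_3, k_1) = 0x85
s_5 = InvRound(s_4, k_0) = 0xE8

0xE8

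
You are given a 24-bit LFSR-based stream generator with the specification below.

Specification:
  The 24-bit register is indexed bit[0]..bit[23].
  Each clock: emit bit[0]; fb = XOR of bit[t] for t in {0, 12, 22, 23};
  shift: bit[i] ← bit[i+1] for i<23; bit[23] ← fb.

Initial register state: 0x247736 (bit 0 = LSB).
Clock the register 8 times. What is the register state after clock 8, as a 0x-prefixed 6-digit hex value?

0xCB2477

reg_0 = 0x247736
clock 1: out=0, reg = 0x923B9B
clock 2: out=1, reg = 0xC91DCD
clock 3: out=1, reg = 0x648EE6
clock 4: out=0, reg = 0xB24773
clock 5: out=1, reg = 0x5923B9
clock 6: out=1, reg = 0x2C91DC
clock 7: out=0, reg = 0x9648EE
clock 8: out=0, reg = 0xCB2477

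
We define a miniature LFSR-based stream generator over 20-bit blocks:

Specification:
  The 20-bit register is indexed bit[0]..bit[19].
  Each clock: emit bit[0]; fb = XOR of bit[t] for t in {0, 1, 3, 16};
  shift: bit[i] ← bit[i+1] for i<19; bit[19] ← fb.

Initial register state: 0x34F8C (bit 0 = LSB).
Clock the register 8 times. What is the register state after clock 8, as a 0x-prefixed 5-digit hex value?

reg_0 = 0x34F8C
clock 1: out=0, reg = 0x1A7C6
clock 2: out=0, reg = 0x0D3E3
clock 3: out=1, reg = 0x069F1
clock 4: out=1, reg = 0x834F8
clock 5: out=0, reg = 0xC1A7C
clock 6: out=0, reg = 0xE0D3E
clock 7: out=0, reg = 0x7069F
clock 8: out=1, reg = 0x3834F

0x3834F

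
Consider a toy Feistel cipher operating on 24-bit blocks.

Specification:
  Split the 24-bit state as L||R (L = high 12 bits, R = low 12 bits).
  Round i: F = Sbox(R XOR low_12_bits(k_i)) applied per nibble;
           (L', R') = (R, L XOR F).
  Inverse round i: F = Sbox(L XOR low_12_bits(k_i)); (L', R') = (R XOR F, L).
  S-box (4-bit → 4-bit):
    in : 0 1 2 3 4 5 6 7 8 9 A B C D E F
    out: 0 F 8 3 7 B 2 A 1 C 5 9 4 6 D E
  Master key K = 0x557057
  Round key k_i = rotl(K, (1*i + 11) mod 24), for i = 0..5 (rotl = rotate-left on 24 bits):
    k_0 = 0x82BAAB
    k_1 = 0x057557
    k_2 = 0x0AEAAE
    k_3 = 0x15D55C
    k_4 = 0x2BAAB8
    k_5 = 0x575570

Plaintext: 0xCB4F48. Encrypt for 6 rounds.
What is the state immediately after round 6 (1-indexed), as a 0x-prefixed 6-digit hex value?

0x4A1FAB

s_0 = plaintext = 0xCB4F48
s_1 = Round(s_0, k_0) = 0xF48767
s_2 = Round(s_1, k_1) = 0x767778
s_3 = Round(s_2, k_2) = 0x778105
s_4 = Round(s_3, k_3) = 0x1050C4
s_5 = Round(s_4, k_4) = 0x0C44A1
s_6 = Round(s_5, k_5) = 0x4A1FAB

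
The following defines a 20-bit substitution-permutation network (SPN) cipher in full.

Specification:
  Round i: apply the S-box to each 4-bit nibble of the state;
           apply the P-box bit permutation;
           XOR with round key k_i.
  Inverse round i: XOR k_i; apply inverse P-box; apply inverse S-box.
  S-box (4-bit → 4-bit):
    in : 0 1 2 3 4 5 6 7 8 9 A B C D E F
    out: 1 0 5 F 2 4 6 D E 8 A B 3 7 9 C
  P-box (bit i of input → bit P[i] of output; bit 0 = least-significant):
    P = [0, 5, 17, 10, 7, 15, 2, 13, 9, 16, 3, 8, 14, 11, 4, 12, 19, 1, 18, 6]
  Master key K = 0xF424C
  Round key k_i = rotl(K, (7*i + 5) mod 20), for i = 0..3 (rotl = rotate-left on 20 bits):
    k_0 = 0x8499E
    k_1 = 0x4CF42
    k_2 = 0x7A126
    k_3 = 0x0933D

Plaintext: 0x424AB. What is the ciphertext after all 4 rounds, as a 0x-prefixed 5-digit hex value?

s_0 = plaintext = 0x424AB
s_1 = Round(s_0, k_0) = 0x9ADAD
s_2 = Round(s_1, k_1) = 0x7752B
s_3 = Round(s_2, k_2) = 0xBF5DB
s_4 = Round(s_3, k_3) = 0x807C2

0x807C2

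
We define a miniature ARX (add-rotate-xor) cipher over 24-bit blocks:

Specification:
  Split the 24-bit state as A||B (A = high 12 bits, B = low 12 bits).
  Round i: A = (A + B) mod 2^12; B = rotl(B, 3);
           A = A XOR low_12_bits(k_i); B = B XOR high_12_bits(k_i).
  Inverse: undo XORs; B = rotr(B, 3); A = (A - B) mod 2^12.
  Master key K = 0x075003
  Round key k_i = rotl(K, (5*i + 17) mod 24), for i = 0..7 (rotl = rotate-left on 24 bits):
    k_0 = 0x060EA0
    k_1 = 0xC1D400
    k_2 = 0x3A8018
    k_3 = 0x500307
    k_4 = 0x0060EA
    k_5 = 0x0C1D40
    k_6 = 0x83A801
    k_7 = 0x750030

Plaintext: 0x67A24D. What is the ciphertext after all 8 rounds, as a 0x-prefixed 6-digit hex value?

s_0 = plaintext = 0x67A24D
s_1 = Round(s_0, k_0) = 0x667209
s_2 = Round(s_1, k_1) = 0xC70C54
s_3 = Round(s_2, k_2) = 0x8DC10E
s_4 = Round(s_3, k_3) = 0xAEDD70
s_5 = Round(s_4, k_4) = 0x8B7B80
s_6 = Round(s_5, k_5) = 0x977CC4
s_7 = Round(s_6, k_6) = 0xE3AE1C
s_8 = Round(s_7, k_7) = 0xC667B7

0xC667B7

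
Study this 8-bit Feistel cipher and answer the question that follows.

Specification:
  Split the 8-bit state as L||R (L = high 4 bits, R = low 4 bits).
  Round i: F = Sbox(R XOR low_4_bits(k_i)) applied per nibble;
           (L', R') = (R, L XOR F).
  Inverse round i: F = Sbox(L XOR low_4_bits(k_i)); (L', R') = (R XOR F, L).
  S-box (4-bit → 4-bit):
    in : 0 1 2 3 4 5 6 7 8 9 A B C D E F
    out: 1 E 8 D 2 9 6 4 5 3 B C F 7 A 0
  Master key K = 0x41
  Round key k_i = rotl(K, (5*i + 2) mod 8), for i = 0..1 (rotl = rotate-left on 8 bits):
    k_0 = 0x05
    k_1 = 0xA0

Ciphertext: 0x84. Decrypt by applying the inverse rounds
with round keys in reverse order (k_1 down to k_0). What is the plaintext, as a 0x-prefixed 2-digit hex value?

s_0 = ciphertext = 0x84
s_1 = InvRound(s_0, k_1) = 0x18
s_2 = InvRound(s_1, k_0) = 0xA1

0xA1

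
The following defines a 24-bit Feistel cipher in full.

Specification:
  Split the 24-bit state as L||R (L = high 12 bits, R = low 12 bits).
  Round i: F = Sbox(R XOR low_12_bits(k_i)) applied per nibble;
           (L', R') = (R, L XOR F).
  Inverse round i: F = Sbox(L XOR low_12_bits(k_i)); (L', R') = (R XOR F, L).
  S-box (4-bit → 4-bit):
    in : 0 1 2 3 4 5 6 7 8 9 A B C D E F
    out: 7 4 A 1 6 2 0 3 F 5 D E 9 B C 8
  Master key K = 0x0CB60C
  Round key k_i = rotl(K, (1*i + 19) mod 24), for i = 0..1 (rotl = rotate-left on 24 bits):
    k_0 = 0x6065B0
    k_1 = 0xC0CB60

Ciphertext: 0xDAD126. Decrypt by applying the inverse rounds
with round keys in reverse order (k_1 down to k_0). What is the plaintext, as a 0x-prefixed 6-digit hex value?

s_0 = ciphertext = 0xDAD126
s_1 = InvRound(s_0, k_1) = 0x1BDDAD
s_2 = InvRound(s_1, k_0) = 0xBD61BD

0xBD61BD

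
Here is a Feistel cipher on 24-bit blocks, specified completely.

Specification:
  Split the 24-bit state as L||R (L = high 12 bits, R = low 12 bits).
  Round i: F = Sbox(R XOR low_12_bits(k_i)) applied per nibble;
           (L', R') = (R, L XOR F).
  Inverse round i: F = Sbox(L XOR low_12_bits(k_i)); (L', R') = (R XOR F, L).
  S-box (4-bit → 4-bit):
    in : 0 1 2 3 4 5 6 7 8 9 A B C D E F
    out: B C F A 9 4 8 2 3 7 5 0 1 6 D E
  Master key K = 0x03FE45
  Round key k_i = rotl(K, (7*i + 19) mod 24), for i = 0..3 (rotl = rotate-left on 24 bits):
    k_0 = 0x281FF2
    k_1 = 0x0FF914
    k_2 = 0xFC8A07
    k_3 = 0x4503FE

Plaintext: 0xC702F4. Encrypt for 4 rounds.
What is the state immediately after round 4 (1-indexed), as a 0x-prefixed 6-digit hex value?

0x5B7002

s_0 = plaintext = 0xC702F4
s_1 = Round(s_0, k_0) = 0x2F4AC8
s_2 = Round(s_1, k_1) = 0xAC8895
s_3 = Round(s_2, k_2) = 0x8955B7
s_4 = Round(s_3, k_3) = 0x5B7002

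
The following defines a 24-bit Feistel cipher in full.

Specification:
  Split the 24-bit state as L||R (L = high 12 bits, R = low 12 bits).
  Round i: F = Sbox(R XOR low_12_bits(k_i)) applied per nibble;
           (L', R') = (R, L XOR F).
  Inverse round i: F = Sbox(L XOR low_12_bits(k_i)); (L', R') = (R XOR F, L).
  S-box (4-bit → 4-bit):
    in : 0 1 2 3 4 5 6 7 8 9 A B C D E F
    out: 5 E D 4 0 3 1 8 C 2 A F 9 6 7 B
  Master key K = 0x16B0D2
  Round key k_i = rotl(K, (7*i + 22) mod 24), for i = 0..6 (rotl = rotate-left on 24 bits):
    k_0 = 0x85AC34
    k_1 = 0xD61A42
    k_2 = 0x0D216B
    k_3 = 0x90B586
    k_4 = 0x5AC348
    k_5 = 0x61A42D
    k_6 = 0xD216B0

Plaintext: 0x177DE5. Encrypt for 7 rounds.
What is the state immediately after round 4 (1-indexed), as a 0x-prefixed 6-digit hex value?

s_0 = plaintext = 0x177DE5
s_1 = Round(s_0, k_0) = 0xDE5F19
s_2 = Round(s_1, k_1) = 0xF19EDA
s_3 = Round(s_2, k_2) = 0xEDA4E7
s_4 = Round(s_3, k_3) = 0x4E70C4
s_5 = Round(s_4, k_4) = 0x0C402E
s_6 = Round(s_5, k_5) = 0x02E090
s_7 = Round(s_6, k_6) = 0x0901FB

0x4E70C4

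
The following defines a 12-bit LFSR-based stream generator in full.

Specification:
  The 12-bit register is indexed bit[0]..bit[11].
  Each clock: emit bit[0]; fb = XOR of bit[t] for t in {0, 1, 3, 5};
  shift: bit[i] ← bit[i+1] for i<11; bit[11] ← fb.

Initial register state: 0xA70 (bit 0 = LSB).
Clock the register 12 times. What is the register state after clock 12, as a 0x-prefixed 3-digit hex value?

reg_0 = 0xA70
clock 1: out=0, reg = 0xD38
clock 2: out=0, reg = 0x69C
clock 3: out=0, reg = 0xB4E
clock 4: out=0, reg = 0x5A7
clock 5: out=1, reg = 0xAD3
clock 6: out=1, reg = 0x569
clock 7: out=1, reg = 0xAB4
clock 8: out=0, reg = 0xD5A
clock 9: out=0, reg = 0x6AD
clock 10: out=1, reg = 0xB56
clock 11: out=0, reg = 0xDAB
clock 12: out=1, reg = 0x6D5

0x6D5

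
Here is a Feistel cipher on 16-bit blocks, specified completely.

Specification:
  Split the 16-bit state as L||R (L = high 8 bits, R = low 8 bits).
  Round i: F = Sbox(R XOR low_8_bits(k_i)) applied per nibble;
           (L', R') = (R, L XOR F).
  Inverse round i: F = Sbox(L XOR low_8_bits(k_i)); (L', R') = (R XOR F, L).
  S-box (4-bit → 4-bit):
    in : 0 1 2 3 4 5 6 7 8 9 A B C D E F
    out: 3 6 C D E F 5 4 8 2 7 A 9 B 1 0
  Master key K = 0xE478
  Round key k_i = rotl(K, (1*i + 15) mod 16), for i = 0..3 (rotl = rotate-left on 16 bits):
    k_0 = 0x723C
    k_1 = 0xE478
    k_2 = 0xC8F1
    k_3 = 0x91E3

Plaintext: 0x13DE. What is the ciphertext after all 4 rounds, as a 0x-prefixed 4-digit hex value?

0x553F

s_0 = plaintext = 0x13DE
s_1 = Round(s_0, k_0) = 0xDE0F
s_2 = Round(s_1, k_1) = 0x0F9A
s_3 = Round(s_2, k_2) = 0x9A55
s_4 = Round(s_3, k_3) = 0x553F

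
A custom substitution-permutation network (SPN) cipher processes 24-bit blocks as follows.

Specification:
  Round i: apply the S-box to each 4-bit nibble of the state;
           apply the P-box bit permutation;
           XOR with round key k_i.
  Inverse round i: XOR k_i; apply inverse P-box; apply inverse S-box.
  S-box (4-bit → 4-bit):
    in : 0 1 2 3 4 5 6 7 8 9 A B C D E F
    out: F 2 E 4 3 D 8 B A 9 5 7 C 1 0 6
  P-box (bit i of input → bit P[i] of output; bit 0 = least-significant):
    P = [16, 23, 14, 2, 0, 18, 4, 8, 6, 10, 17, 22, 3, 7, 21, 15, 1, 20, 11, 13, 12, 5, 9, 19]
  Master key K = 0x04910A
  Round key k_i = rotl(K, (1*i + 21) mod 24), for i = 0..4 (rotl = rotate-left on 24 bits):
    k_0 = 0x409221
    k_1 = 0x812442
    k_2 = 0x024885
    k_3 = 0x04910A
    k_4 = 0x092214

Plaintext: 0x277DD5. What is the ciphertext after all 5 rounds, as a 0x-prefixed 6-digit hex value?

0x5EED47

s_0 = plaintext = 0x277DD5
s_1 = Round(s_0, k_0) = 0x5970CE
s_2 = Round(s_1, k_1) = 0xCB9398
s_3 = Round(s_2, k_2) = 0x98C38A
s_4 = Round(s_3, k_3) = 0x3B600A
s_5 = Round(s_4, k_4) = 0x5EED47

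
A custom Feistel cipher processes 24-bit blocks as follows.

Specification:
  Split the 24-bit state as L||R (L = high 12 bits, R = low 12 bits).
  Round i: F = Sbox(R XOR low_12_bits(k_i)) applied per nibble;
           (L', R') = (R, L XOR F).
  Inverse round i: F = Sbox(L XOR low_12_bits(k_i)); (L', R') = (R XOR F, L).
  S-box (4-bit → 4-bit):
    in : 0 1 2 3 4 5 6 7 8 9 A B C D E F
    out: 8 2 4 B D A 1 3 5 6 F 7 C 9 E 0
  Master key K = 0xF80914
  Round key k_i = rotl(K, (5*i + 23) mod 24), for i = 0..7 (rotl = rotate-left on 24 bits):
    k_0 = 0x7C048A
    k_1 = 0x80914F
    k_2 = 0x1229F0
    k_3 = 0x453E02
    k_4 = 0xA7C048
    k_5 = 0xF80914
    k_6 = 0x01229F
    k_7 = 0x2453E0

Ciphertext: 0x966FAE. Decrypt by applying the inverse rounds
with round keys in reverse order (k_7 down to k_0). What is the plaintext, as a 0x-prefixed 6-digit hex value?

s_0 = ciphertext = 0x966FAE
s_1 = InvRound(s_0, k_7) = 0x0FF966
s_2 = InvRound(s_1, k_6) = 0xD7E0FF
s_3 = InvRound(s_2, k_5) = 0xDE0D7E
s_4 = InvRound(s_3, k_4) = 0x48BDE0
s_5 = InvRound(s_4, k_3) = 0x2B648B
s_6 = InvRound(s_5, k_2) = 0x35A2B6
s_7 = InvRound(s_6, k_1) = 0x69C35A
s_8 = InvRound(s_7, k_0) = 0x77B69C

0x77B69C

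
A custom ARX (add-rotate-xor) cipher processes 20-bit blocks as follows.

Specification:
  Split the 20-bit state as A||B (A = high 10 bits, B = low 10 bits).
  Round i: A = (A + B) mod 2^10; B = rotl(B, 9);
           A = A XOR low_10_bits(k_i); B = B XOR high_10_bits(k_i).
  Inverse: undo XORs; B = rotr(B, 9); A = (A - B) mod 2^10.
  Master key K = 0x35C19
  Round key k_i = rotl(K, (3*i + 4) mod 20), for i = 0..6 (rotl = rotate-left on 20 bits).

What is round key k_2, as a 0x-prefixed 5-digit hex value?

0x064D7

K = 0x35C19
k_0 = rotl(K, (3*0+4) mod 20) = rotl(K, 4) = 0x5C193
k_1 = rotl(K, (3*1+4) mod 20) = rotl(K, 7) = 0xE0C9A
k_2 = rotl(K, (3*2+4) mod 20) = rotl(K, 10) = 0x064D7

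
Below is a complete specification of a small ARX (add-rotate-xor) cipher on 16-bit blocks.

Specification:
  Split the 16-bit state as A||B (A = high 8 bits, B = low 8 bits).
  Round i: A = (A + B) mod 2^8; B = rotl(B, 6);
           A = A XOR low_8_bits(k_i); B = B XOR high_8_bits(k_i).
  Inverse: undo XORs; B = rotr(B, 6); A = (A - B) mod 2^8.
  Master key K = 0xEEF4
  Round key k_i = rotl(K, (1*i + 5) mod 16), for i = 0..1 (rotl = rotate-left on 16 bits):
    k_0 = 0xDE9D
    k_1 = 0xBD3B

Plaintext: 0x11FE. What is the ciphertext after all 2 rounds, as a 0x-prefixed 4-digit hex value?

0xC8E5

s_0 = plaintext = 0x11FE
s_1 = Round(s_0, k_0) = 0x9261
s_2 = Round(s_1, k_1) = 0xC8E5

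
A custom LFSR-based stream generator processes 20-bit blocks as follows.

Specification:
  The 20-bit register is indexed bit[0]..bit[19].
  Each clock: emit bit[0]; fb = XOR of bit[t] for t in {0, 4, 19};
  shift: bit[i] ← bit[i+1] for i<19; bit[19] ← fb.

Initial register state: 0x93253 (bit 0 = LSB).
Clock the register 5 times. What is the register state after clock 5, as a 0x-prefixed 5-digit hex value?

reg_0 = 0x93253
clock 1: out=1, reg = 0xC9929
clock 2: out=1, reg = 0x64C94
clock 3: out=0, reg = 0xB264A
clock 4: out=0, reg = 0xD9325
clock 5: out=1, reg = 0x6C992

0x6C992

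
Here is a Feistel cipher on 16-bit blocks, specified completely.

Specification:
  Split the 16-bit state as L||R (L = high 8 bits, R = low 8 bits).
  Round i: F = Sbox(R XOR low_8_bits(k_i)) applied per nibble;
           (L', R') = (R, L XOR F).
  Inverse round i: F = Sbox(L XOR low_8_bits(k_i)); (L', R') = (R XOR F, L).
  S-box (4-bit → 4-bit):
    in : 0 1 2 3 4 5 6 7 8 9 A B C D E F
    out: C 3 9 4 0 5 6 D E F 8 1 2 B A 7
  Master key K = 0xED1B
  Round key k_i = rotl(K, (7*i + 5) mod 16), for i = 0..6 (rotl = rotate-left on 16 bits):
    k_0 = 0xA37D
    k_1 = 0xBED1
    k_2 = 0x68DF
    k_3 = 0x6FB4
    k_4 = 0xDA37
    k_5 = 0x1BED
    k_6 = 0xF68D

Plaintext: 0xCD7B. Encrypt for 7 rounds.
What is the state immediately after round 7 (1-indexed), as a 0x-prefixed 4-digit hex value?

s_0 = plaintext = 0xCD7B
s_1 = Round(s_0, k_0) = 0x7B0B
s_2 = Round(s_1, k_1) = 0x0BC3
s_3 = Round(s_2, k_2) = 0xC339
s_4 = Round(s_3, k_3) = 0x3928
s_5 = Round(s_4, k_4) = 0x280E
s_6 = Round(s_5, k_5) = 0x0E8C
s_7 = Round(s_6, k_6) = 0x8CCD

0x8CCD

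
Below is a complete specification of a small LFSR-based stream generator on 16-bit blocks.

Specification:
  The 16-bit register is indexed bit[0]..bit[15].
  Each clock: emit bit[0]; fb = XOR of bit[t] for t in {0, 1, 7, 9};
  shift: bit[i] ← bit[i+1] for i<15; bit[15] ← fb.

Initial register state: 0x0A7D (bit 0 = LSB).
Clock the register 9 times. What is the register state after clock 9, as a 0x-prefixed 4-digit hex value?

0x2905

reg_0 = 0x0A7D
clock 1: out=1, reg = 0x053E
clock 2: out=0, reg = 0x829F
clock 3: out=1, reg = 0x414F
clock 4: out=1, reg = 0x20A7
clock 5: out=1, reg = 0x9053
clock 6: out=1, reg = 0x4829
clock 7: out=1, reg = 0xA414
clock 8: out=0, reg = 0x520A
clock 9: out=0, reg = 0x2905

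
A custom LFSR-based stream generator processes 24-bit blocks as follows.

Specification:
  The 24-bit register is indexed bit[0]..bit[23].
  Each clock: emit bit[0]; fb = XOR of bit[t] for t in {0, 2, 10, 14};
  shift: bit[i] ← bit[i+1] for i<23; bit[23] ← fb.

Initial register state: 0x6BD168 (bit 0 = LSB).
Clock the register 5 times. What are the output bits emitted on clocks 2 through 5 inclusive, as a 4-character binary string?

0010

reg_0 = 0x6BD168
clock 1: out=0, reg = 0xB5E8B4
clock 2: out=0, reg = 0x5AF45A
clock 3: out=0, reg = 0x2D7A2D
clock 4: out=1, reg = 0x96BD16
clock 5: out=0, reg = 0x4B5E8B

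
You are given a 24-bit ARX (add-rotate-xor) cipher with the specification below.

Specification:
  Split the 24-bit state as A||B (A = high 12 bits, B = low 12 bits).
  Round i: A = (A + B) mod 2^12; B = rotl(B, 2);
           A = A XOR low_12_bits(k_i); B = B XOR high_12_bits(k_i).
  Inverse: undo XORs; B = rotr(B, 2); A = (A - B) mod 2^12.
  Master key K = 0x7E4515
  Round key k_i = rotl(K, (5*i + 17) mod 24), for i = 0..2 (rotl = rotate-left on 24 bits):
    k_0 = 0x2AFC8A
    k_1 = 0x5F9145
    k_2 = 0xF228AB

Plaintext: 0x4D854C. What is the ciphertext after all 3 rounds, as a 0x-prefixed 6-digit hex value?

0x222120

s_0 = plaintext = 0x4D854C
s_1 = Round(s_0, k_0) = 0x6AE79E
s_2 = Round(s_1, k_1) = 0xF09B80
s_3 = Round(s_2, k_2) = 0x222120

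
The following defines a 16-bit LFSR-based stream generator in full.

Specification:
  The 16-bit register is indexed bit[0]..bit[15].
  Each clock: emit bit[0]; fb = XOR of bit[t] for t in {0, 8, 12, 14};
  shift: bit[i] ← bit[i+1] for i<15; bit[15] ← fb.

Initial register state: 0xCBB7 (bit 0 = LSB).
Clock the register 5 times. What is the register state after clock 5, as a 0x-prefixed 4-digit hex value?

reg_0 = 0xCBB7
clock 1: out=1, reg = 0xE5DB
clock 2: out=1, reg = 0xF2ED
clock 3: out=1, reg = 0xF976
clock 4: out=0, reg = 0xFCBB
clock 5: out=1, reg = 0xFE5D

0xFE5D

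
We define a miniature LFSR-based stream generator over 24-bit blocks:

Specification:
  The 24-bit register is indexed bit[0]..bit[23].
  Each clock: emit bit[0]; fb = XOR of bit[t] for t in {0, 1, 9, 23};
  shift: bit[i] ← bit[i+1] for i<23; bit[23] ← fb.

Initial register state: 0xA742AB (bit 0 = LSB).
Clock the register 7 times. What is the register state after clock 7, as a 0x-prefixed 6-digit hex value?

0x954E85

reg_0 = 0xA742AB
clock 1: out=1, reg = 0x53A155
clock 2: out=1, reg = 0xA9D0AA
clock 3: out=0, reg = 0x54E855
clock 4: out=1, reg = 0xAA742A
clock 5: out=0, reg = 0x553A15
clock 6: out=1, reg = 0x2A9D0A
clock 7: out=0, reg = 0x954E85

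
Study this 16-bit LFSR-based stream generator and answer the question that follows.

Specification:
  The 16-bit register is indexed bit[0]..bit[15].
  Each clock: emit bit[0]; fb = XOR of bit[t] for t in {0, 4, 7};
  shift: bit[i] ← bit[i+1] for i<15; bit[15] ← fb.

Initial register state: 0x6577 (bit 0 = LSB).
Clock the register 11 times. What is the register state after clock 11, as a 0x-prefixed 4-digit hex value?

0xFD4C

reg_0 = 0x6577
clock 1: out=1, reg = 0x32BB
clock 2: out=1, reg = 0x995D
clock 3: out=1, reg = 0x4CAE
clock 4: out=0, reg = 0xA657
clock 5: out=1, reg = 0x532B
clock 6: out=1, reg = 0xA995
clock 7: out=1, reg = 0xD4CA
clock 8: out=0, reg = 0xEA65
clock 9: out=1, reg = 0xF532
clock 10: out=0, reg = 0xFA99
clock 11: out=1, reg = 0xFD4C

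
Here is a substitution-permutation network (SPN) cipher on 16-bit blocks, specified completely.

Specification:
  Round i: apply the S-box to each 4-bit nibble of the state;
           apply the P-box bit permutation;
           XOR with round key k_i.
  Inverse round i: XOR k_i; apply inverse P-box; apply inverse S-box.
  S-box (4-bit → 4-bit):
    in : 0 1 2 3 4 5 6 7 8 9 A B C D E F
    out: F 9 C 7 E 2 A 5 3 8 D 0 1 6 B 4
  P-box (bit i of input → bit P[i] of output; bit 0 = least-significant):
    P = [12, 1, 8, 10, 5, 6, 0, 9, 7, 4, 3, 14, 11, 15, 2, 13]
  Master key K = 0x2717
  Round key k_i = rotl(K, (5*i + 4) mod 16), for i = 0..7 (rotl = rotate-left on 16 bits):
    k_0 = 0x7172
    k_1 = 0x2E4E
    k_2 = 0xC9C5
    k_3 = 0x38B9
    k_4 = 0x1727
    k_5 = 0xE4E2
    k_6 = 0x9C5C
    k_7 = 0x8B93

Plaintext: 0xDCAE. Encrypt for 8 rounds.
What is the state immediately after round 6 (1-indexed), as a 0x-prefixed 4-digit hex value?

s_0 = plaintext = 0xDCAE
s_1 = Round(s_0, k_0) = 0xE7D5
s_2 = Round(s_1, k_1) = 0x8685
s_3 = Round(s_2, k_2) = 0x01B7
s_4 = Round(s_3, k_3) = 0xC13D
s_5 = Round(s_4, k_4) = 0x5EC4
s_6 = Round(s_5, k_5) = 0x2150
s_7 = Round(s_6, k_6) = 0xE99A
s_8 = Round(s_7, k_7) = 0x7493

0x2150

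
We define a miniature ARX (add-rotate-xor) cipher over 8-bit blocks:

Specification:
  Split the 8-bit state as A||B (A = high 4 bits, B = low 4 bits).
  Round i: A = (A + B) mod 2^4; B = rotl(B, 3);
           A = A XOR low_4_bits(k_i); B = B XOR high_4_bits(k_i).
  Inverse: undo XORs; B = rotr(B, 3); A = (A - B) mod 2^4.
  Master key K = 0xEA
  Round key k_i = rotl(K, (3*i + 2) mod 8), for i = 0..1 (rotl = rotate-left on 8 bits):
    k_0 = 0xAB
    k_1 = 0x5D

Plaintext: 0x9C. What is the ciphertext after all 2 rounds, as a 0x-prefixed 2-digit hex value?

0x73

s_0 = plaintext = 0x9C
s_1 = Round(s_0, k_0) = 0xEC
s_2 = Round(s_1, k_1) = 0x73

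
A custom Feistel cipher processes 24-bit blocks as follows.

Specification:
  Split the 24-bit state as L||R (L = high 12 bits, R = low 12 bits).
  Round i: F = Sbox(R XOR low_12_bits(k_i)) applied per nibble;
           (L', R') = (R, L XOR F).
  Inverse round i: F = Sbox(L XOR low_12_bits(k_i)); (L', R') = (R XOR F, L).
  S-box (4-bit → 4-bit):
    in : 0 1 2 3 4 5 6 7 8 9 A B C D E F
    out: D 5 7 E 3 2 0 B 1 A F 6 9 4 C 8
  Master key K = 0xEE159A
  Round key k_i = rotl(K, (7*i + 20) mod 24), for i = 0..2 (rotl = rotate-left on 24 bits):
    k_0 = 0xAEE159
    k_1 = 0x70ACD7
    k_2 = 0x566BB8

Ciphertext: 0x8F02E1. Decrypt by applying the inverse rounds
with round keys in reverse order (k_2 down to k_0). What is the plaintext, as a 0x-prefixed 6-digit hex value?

0xF6752B

s_0 = ciphertext = 0x8F02E1
s_1 = InvRound(s_0, k_2) = 0xCD08F0
s_2 = InvRound(s_1, k_1) = 0x52BCD0
s_3 = InvRound(s_2, k_0) = 0xF6752B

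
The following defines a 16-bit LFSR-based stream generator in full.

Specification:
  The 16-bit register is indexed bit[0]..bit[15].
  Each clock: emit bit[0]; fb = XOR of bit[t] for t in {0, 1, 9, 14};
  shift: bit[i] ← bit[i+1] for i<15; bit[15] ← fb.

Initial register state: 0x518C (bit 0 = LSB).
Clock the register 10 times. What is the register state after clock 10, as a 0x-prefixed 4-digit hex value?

reg_0 = 0x518C
clock 1: out=0, reg = 0xA8C6
clock 2: out=0, reg = 0xD463
clock 3: out=1, reg = 0xEA31
clock 4: out=1, reg = 0xF518
clock 5: out=0, reg = 0xFA8C
clock 6: out=0, reg = 0x7D46
clock 7: out=0, reg = 0x3EA3
clock 8: out=1, reg = 0x9F51
clock 9: out=1, reg = 0x4FA8
clock 10: out=0, reg = 0x27D4

0x27D4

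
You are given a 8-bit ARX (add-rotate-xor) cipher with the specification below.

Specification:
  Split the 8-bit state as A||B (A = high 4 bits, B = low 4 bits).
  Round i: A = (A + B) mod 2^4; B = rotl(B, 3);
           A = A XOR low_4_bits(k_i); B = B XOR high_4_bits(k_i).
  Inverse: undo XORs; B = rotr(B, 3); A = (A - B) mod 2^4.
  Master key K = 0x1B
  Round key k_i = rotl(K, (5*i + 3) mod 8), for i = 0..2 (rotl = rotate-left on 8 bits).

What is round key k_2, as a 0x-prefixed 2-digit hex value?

K = 0x1B
k_0 = rotl(K, (5*0+3) mod 8) = rotl(K, 3) = 0xD8
k_1 = rotl(K, (5*1+3) mod 8) = rotl(K, 0) = 0x1B
k_2 = rotl(K, (5*2+3) mod 8) = rotl(K, 5) = 0x63

0x63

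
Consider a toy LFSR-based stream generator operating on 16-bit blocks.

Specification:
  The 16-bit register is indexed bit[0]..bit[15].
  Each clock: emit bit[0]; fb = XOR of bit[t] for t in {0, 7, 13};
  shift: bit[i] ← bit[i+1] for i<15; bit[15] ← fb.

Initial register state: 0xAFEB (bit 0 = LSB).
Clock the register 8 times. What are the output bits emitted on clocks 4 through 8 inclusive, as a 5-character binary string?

10111

reg_0 = 0xAFEB
clock 1: out=1, reg = 0xD7F5
clock 2: out=1, reg = 0x6BFA
clock 3: out=0, reg = 0x35FD
clock 4: out=1, reg = 0x9AFE
clock 5: out=0, reg = 0xCD7F
clock 6: out=1, reg = 0xE6BF
clock 7: out=1, reg = 0xF35F
clock 8: out=1, reg = 0x79AF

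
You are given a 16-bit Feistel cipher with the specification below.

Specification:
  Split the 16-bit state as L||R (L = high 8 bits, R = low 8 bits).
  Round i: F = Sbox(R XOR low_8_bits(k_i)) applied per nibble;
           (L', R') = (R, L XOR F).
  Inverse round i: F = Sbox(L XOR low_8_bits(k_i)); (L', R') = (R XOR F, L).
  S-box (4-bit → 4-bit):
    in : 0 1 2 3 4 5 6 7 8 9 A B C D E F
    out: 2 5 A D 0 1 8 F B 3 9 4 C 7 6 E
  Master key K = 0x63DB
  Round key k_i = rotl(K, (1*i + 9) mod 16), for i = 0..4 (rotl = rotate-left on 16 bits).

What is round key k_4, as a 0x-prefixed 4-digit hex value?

0x6C7B

K = 0x63DB
k_0 = rotl(K, (1*0+9) mod 16) = rotl(K, 9) = 0xB6C7
k_1 = rotl(K, (1*1+9) mod 16) = rotl(K, 10) = 0x6D8F
k_2 = rotl(K, (1*2+9) mod 16) = rotl(K, 11) = 0xDB1E
k_3 = rotl(K, (1*3+9) mod 16) = rotl(K, 12) = 0xB63D
k_4 = rotl(K, (1*4+9) mod 16) = rotl(K, 13) = 0x6C7B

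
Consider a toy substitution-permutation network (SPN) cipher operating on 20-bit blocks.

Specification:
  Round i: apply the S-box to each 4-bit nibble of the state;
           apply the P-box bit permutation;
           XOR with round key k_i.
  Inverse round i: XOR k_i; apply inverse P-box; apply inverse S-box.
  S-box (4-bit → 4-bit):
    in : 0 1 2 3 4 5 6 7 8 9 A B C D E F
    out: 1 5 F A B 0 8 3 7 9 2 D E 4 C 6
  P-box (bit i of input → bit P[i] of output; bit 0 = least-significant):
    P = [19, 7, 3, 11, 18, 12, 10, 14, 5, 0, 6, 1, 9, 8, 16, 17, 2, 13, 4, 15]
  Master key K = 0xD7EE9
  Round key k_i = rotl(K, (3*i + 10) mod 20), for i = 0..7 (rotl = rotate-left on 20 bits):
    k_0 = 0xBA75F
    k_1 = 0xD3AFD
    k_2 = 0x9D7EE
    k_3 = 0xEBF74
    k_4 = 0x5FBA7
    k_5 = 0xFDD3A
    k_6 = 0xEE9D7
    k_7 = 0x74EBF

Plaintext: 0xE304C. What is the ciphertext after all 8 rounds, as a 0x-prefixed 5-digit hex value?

s_0 = plaintext = 0xE304C
s_1 = Round(s_0, k_0) = 0xD7EE7
s_2 = Round(s_1, k_1) = 0x57D2F
s_3 = Round(s_2, k_2) = 0xD8026
s_4 = Round(s_3, k_3) = 0xBE044
s_5 = Round(s_4, k_4) = 0xA2313
s_6 = Round(s_5, k_5) = 0x8F2B9
s_7 = Round(s_6, k_6) = 0x384A0
s_8 = Round(s_7, k_7) = 0xEFD9C

0xEFD9C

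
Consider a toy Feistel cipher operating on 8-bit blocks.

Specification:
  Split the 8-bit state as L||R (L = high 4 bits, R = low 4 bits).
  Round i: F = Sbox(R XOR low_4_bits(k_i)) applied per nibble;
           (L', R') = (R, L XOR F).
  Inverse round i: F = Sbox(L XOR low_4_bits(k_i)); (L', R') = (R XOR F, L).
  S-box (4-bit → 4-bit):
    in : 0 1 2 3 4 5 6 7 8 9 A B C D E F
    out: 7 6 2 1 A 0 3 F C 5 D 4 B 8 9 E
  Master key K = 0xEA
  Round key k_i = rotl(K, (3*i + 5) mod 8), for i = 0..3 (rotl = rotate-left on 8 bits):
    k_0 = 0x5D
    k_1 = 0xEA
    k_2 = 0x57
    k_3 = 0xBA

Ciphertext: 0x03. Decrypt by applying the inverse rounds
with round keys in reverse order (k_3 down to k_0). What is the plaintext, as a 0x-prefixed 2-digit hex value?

s_0 = ciphertext = 0x03
s_1 = InvRound(s_0, k_3) = 0xE0
s_2 = InvRound(s_1, k_2) = 0x5E
s_3 = InvRound(s_2, k_1) = 0x05
s_4 = InvRound(s_3, k_0) = 0xD0

0xD0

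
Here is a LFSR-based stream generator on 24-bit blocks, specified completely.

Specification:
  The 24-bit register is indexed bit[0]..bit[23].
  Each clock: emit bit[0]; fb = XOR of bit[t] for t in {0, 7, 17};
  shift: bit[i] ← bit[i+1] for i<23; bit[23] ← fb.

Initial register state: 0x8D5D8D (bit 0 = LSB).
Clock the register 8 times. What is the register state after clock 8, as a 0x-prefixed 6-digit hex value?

reg_0 = 0x8D5D8D
clock 1: out=1, reg = 0x46AEC6
clock 2: out=0, reg = 0x235763
clock 3: out=1, reg = 0x11ABB1
clock 4: out=1, reg = 0x08D5D8
clock 5: out=0, reg = 0x846AEC
clock 6: out=0, reg = 0xC23576
clock 7: out=0, reg = 0xE11ABB
clock 8: out=1, reg = 0x708D5D

0x708D5D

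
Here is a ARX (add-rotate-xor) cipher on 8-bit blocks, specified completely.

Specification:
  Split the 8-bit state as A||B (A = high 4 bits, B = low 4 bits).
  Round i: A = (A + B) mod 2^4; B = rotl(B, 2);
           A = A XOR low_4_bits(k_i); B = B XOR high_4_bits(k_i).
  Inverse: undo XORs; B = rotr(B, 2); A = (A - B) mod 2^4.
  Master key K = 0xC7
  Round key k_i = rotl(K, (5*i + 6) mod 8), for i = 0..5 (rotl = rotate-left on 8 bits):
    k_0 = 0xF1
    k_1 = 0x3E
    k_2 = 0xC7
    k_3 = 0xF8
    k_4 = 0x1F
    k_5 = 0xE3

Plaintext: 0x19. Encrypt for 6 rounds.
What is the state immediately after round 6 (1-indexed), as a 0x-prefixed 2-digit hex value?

s_0 = plaintext = 0x19
s_1 = Round(s_0, k_0) = 0xB9
s_2 = Round(s_1, k_1) = 0xA5
s_3 = Round(s_2, k_2) = 0x89
s_4 = Round(s_3, k_3) = 0x99
s_5 = Round(s_4, k_4) = 0xD7
s_6 = Round(s_5, k_5) = 0x73

0x73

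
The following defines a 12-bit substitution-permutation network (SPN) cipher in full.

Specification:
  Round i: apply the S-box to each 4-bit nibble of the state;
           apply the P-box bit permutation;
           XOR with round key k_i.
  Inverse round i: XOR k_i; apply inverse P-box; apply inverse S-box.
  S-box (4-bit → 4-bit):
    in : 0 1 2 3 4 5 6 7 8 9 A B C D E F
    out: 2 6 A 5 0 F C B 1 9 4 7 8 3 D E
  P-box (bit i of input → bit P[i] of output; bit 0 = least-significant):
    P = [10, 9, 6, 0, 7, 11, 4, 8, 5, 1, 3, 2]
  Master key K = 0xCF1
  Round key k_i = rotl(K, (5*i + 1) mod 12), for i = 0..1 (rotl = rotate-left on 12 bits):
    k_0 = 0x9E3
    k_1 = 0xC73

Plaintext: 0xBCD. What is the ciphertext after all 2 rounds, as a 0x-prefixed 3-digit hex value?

s_0 = plaintext = 0xBCD
s_1 = Round(s_0, k_0) = 0xEC9
s_2 = Round(s_1, k_1) = 0x95E

0x95E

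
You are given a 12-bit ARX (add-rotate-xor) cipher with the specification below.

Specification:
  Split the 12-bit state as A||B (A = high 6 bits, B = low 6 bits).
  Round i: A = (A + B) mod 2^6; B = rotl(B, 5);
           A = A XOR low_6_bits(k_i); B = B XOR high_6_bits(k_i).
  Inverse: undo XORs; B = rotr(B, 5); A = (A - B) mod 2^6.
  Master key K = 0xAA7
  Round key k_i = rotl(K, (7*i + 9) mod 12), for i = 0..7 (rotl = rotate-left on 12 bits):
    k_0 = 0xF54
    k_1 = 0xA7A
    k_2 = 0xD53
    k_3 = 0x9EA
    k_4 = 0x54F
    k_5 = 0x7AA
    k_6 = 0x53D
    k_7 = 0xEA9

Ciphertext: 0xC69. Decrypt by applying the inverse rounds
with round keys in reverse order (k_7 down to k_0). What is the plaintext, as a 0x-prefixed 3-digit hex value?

s_0 = ciphertext = 0xC69
s_1 = InvRound(s_0, k_7) = 0xCA6
s_2 = InvRound(s_1, k_6) = 0xAA5
s_3 = InvRound(s_2, k_5) = 0x277
s_4 = InvRound(s_3, k_4) = 0x045
s_5 = InvRound(s_4, k_3) = 0x985
s_6 = InvRound(s_5, k_2) = 0x521
s_7 = InvRound(s_6, k_1) = 0x790
s_8 = InvRound(s_7, k_0) = 0xBDB

0xBDB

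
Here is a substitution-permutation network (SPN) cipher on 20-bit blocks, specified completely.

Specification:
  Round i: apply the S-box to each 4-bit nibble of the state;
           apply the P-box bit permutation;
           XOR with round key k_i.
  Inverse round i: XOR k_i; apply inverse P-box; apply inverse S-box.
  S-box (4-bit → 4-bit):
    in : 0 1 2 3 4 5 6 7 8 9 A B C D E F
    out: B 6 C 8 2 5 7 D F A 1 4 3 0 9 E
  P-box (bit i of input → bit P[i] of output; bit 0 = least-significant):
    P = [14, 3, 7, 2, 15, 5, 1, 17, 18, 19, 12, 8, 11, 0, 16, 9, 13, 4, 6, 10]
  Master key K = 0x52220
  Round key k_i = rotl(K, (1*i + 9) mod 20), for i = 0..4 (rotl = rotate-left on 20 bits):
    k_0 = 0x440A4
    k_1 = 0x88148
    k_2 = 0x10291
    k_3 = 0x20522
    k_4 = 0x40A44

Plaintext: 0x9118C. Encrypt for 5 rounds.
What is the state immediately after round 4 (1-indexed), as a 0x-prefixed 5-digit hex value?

s_0 = plaintext = 0x9118C
s_1 = Round(s_0, k_0) = 0xF949F
s_2 = Round(s_1, k_1) = 0x287B5
s_3 = Round(s_2, k_2) = 0x45D52
s_4 = Round(s_3, k_3) = 0x38DB4
s_5 = Round(s_4, k_4) = 0x5044F

0x38DB4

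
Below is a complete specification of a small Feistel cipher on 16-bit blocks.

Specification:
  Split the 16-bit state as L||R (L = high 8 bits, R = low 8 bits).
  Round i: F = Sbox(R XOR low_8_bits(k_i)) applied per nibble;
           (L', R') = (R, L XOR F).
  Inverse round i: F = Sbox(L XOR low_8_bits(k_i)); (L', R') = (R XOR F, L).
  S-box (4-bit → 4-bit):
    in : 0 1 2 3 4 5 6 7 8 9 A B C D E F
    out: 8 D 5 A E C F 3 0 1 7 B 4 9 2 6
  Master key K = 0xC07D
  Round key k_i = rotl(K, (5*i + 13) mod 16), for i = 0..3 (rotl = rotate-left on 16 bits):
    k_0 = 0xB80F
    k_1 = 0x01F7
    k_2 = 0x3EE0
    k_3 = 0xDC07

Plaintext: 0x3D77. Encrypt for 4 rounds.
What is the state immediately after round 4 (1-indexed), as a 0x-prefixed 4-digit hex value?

0x65E5

s_0 = plaintext = 0x3D77
s_1 = Round(s_0, k_0) = 0x770D
s_2 = Round(s_1, k_1) = 0x0D10
s_3 = Round(s_2, k_2) = 0x1065
s_4 = Round(s_3, k_3) = 0x65E5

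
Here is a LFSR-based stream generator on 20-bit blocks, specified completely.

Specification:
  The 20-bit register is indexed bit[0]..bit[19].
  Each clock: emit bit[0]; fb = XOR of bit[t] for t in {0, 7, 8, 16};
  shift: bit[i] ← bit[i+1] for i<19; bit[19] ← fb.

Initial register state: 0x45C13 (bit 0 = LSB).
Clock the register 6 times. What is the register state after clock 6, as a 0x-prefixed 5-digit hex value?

reg_0 = 0x45C13
clock 1: out=1, reg = 0xA2E09
clock 2: out=1, reg = 0xD1704
clock 3: out=0, reg = 0x68B82
clock 4: out=0, reg = 0x345C1
clock 5: out=1, reg = 0x1A2E0
clock 6: out=0, reg = 0x0D170

0x0D170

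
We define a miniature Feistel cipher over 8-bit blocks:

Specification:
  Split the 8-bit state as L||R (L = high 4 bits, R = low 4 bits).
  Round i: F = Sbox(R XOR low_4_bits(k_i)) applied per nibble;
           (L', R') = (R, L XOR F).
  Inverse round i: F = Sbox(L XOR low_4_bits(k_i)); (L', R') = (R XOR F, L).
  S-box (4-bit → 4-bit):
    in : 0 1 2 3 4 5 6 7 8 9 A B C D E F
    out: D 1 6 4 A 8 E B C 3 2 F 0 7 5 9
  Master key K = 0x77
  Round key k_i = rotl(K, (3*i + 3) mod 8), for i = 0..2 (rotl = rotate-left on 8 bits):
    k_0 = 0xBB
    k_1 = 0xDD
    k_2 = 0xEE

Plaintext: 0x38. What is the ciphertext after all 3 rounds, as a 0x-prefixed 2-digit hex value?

0xAD

s_0 = plaintext = 0x38
s_1 = Round(s_0, k_0) = 0x87
s_2 = Round(s_1, k_1) = 0x7A
s_3 = Round(s_2, k_2) = 0xAD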